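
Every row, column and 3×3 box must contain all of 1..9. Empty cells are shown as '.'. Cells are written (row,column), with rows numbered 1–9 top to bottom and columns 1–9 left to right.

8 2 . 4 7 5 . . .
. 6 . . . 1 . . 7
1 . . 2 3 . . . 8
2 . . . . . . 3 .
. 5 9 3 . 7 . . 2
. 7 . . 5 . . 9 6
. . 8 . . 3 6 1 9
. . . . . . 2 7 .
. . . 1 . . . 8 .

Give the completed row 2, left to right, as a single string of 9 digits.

(1,3) = 3 (sole candidate).
(1,8) = 6 (sole candidate).
(1,9) = 1 (sole candidate).
(5,8) = 4 (sole candidate).
(6,4) = 8 (sole candidate).
(6,7) = 1 (sole candidate).
(7,2) = 4 (sole candidate).
(7,5) = 2 (sole candidate).
(1,7) = 9 (sole candidate).
(2,4) = 9: row 2 has {1,6,7}; col 4 has {1,2,3,4,8}; box has {1,2,3,4,5,7} → only 9 remains.
(2,5) = 8: row 2 has {1,6,7,9}; col 5 has {2,3,5,7}; box has {1,2,3,4,5,7,9} → only 8 remains.
(3,2) = 9 (sole candidate).
(3,6) = 6 (sole candidate).
(3,8) = 5 (sole candidate).
(4,4) = 6 (sole candidate).
(4,9) = 5 (sole candidate).
(5,1) = 6 (sole candidate).
(5,5) = 1 (sole candidate).
(5,7) = 8 (sole candidate).
(6,3) = 4 (sole candidate).
(6,6) = 2 (sole candidate).
(8,4) = 5 (sole candidate).
(9,2) = 3 (sole candidate).
(9,9) = 4 (sole candidate).
(2,3) = 5: row 2 has {1,6,7,8,9}; col 3 has {3,4,8,9}; box has {1,2,3,6,8,9} → only 5 remains.
(2,8) = 2: row 2 has {1,5,6,7,8,9}; col 8 has {1,3,4,5,6,7,8,9}; box has {1,5,6,7,8,9} → only 2 remains.
(3,3) = 7 (sole candidate).
(3,7) = 4 (sole candidate).
(4,3) = 1 (sole candidate).
(4,7) = 7 (sole candidate).
(6,1) = 3 (sole candidate).
(7,4) = 7 (sole candidate).
(8,1) = 9 (sole candidate).
(8,2) = 1 (sole candidate).
(8,3) = 6 (sole candidate).
(8,5) = 4 (sole candidate).
(8,6) = 8 (sole candidate).
(8,9) = 3 (sole candidate).
(9,3) = 2 (sole candidate).
(9,6) = 9 (sole candidate).
(9,7) = 5 (sole candidate).
(2,1) = 4: row 2 has {1,2,5,6,7,8,9}; col 1 has {1,2,3,6,8,9}; box has {1,2,3,5,6,7,8,9} → only 4 remains.
(2,7) = 3: row 2 has {1,2,4,5,6,7,8,9}; col 7 has {1,2,4,5,6,7,8,9}; box has {1,2,4,5,6,7,8,9} → only 3 remains.

465981327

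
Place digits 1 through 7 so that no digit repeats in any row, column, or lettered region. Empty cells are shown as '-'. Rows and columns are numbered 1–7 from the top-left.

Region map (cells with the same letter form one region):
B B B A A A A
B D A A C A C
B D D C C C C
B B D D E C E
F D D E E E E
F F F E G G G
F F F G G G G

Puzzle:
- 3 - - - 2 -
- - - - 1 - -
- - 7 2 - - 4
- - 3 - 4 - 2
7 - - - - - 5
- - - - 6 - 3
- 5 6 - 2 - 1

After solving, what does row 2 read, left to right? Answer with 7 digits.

2653147

row 5, column 5 = 3 (sole candidate).
row 3, column 5 = 5 (sole candidate).
row 1, column 5 = 7 (sole candidate).
row 1, column 7 = 6 (sole candidate).
row 2, column 7 = 7: row 2 has {1}; col 7 has {1,2,3,4,5,6}; region has {1,2,4,5} → only 7 remains.
row 4, column 6 = 6 (sole candidate).
row 5, column 6 = 1 (sole candidate).
row 6, column 4 = 7 (sole candidate).
row 7, column 4 = 4 (sole candidate).
row 7, column 6 = 7 (sole candidate).
row 3, column 6 = 3 (sole candidate).
row 5, column 4 = 6 (sole candidate).
row 6, column 6 = 5 (sole candidate).
row 7, column 1 = 3 (sole candidate).
row 2, column 6 = 4: row 2 has {1,7}; col 6 has {1,2,3,5,6,7}; region has {2,6,7} → only 4 remains.
row 2, column 3 = 5: row 2 has {1,4,7}; col 3 has {3,6,7}; region has {2,4,6,7} → only 5 remains.
row 2, column 4 = 3: row 2 has {1,4,5,7}; col 4 has {2,4,6,7}; region has {2,4,5,6,7} → only 3 remains.
row 1, column 4 = 1 (sole candidate).
row 4, column 4 = 5 (sole candidate).
row 1, column 3 = 4 (sole candidate).
row 4, column 1 = 1 (sole candidate).
row 4, column 2 = 7 (sole candidate).
row 5, column 3 = 2 (sole candidate).
row 6, column 3 = 1 (sole candidate).
row 1, column 1 = 5 (sole candidate).
row 2, column 2 = 6: row 2 has {1,3,4,5,7}; col 2 has {3,5,7}; region has {2,3,5,7} → only 6 remains.
row 3, column 1 = 6 (sole candidate).
row 3, column 2 = 1 (sole candidate).
row 5, column 2 = 4 (sole candidate).
row 6, column 2 = 2 (sole candidate).
row 2, column 1 = 2: row 2 has {1,3,4,5,6,7}; col 1 has {1,3,5,6,7}; region has {1,3,4,5,6,7} → only 2 remains.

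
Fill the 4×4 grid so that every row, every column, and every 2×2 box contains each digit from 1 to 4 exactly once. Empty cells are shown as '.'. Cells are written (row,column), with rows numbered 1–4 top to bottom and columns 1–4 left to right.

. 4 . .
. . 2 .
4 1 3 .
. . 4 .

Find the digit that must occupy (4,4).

1

(1,3) = 1: row 1 has {4}; col 3 has {2,3,4}; box has {2} → only 1 remains.
(1,4) = 3: row 1 has {1,4}; col 4 has {}; box has {1,2} → only 3 remains.
(2,2) = 3: row 2 has {2}; col 2 has {1,4}; box has {4} → only 3 remains.
(2,4) = 4: row 2 has {2,3}; col 4 has {3}; box has {1,2,3} → only 4 remains.
(3,4) = 2: row 3 has {1,3,4}; col 4 has {3,4}; box has {3,4} → only 2 remains.
(4,2) = 2: row 4 has {4}; col 2 has {1,3,4}; box has {1,4} → only 2 remains.
(4,4) = 1: row 4 has {2,4}; col 4 has {2,3,4}; box has {2,3,4} → only 1 remains.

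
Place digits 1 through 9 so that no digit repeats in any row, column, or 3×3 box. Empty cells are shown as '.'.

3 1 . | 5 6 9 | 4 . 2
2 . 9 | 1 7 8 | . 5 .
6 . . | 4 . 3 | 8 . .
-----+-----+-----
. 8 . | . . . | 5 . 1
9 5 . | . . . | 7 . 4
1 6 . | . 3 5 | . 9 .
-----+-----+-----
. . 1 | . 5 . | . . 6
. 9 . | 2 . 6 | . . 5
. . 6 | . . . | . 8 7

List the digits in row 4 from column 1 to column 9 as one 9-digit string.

783942561

R1C8 = 7: row 1 has {1,2,3,4,5,6,9}; col 8 has {5,8,9}; box has {2,4,5,8} → only 7 remains.
R2C2 = 4: row 2 has {1,2,5,7,8,9}; col 2 has {1,5,6,8,9}; box has {1,2,3,6,9} → only 4 remains.
R2C9 = 3: row 2 has {1,2,4,5,7,8,9}; col 9 has {1,2,4,5,6,7}; box has {2,4,5,7,8} → only 3 remains.
R3C2 = 7: row 3 has {3,4,6,8}; col 2 has {1,4,5,6,8,9}; box has {1,2,3,4,6,9} → only 7 remains.
R3C3 = 5: row 3 has {3,4,6,7,8}; col 3 has {1,6,9}; box has {1,2,3,4,6,7,9} → only 5 remains.
R3C5 = 2: row 3 has {3,4,5,6,7,8}; col 5 has {3,5,6,7}; box has {1,3,4,5,6,7,8,9} → only 2 remains.
R3C8 = 1: row 3 has {2,3,4,5,6,7,8}; col 8 has {5,7,8,9}; box has {2,3,4,5,7,8} → only 1 remains.
R3C9 = 9: row 3 has {1,2,3,4,5,6,7,8}; col 9 has {1,2,3,4,5,6,7}; box has {1,2,3,4,5,7,8} → only 9 remains.
R6C7 = 2: row 6 has {1,3,5,6,9}; col 7 has {4,5,7,8}; box has {1,4,5,7,9} → only 2 remains.
R6C9 = 8: row 6 has {1,2,3,5,6,9}; col 9 has {1,2,3,4,5,6,7,9}; box has {1,2,4,5,7,9} → only 8 remains.
R1C3 = 8: row 1 has {1,2,3,4,5,6,7,9}; col 3 has {1,5,6,9}; box has {1,2,3,4,5,6,7,9} → only 8 remains.
R2C7 = 6: row 2 has {1,2,3,4,5,7,8,9}; col 7 has {2,4,5,7,8}; box has {1,2,3,4,5,7,8,9} → only 6 remains.
R6C4 = 7: row 6 has {1,2,3,5,6,8,9}; col 4 has {1,2,4,5}; box has {3,5} → only 7 remains.
R6C3 = 4: row 6 has {1,2,3,5,6,7,8,9}; col 3 has {1,5,6,8,9}; box has {1,5,6,8,9} → only 4 remains.
R4C1 = 7: row 4 has {1,5,8}; col 1 has {1,2,3,6,9}; box has {1,4,5,6,8,9} → only 7 remains.
R7C6 = 7: in row 7, 7 can only go here (every other open cell in that row sees a 7).
R8C3 = 7: in row 8, 7 can only go here (every other open cell in that row sees a 7).
R9C2 = 2: in row 9, 2 can only go here (every other open cell in that row sees a 2).
R9C1 = 5: in row 9, 5 can only go here (every other open cell in that row sees a 5).
R7C2 = 3: row 7 has {1,5,6,7}; col 2 has {1,2,4,5,6,7,8,9}; box has {1,2,5,6,7,9} → only 3 remains.
R7C7 = 9: row 7 has {1,3,5,6,7}; col 7 has {2,4,5,6,7,8}; box has {5,6,7,8} → only 9 remains.
R7C4 = 8: row 7 has {1,3,5,6,7,9}; col 4 has {1,2,4,5,7}; box has {2,5,6,7} → only 8 remains.
R5C4 = 6: row 5 has {4,5,7,9}; col 4 has {1,2,4,5,7,8}; box has {3,5,7} → only 6 remains.
R5C8 = 3: row 5 has {4,5,6,7,9}; col 8 has {1,5,7,8,9}; box has {1,2,4,5,7,8,9} → only 3 remains.
R7C1 = 4: row 7 has {1,3,5,6,7,8,9}; col 1 has {1,2,3,5,6,7,9}; box has {1,2,3,5,6,7,9} → only 4 remains.
R7C8 = 2: row 7 has {1,3,4,5,6,7,8,9}; col 8 has {1,3,5,7,8,9}; box has {5,6,7,8,9} → only 2 remains.
R8C1 = 8: row 8 has {2,5,6,7,9}; col 1 has {1,2,3,4,5,6,7,9}; box has {1,2,3,4,5,6,7,9} → only 8 remains.
R8C8 = 4: row 8 has {2,5,6,7,8,9}; col 8 has {1,2,3,5,7,8,9}; box has {2,5,6,7,8,9} → only 4 remains.
R4C4 = 9: row 4 has {1,5,7,8}; col 4 has {1,2,4,5,6,7,8}; box has {3,5,6,7} → only 9 remains.
R4C5 = 4: row 4 has {1,5,7,8,9}; col 5 has {2,3,5,6,7}; box has {3,5,6,7,9} → only 4 remains.
R4C6 = 2: row 4 has {1,4,5,7,8,9}; col 6 has {3,5,6,7,8,9}; box has {3,4,5,6,7,9} → only 2 remains.
R4C8 = 6: row 4 has {1,2,4,5,7,8,9}; col 8 has {1,2,3,4,5,7,8,9}; box has {1,2,3,4,5,7,8,9} → only 6 remains.
R5C3 = 2: row 5 has {3,4,5,6,7,9}; col 3 has {1,4,5,6,7,8,9}; box has {1,4,5,6,7,8,9} → only 2 remains.
R5C6 = 1: row 5 has {2,3,4,5,6,7,9}; col 6 has {2,3,5,6,7,8,9}; box has {2,3,4,5,6,7,9} → only 1 remains.
R8C5 = 1: row 8 has {2,4,5,6,7,8,9}; col 5 has {2,3,4,5,6,7}; box has {2,5,6,7,8} → only 1 remains.
R8C7 = 3: row 8 has {1,2,4,5,6,7,8,9}; col 7 has {2,4,5,6,7,8,9}; box has {2,4,5,6,7,8,9} → only 3 remains.
R9C4 = 3: row 9 has {2,5,6,7,8}; col 4 has {1,2,4,5,6,7,8,9}; box has {1,2,5,6,7,8} → only 3 remains.
R9C5 = 9: row 9 has {2,3,5,6,7,8}; col 5 has {1,2,3,4,5,6,7}; box has {1,2,3,5,6,7,8} → only 9 remains.
R9C6 = 4: row 9 has {2,3,5,6,7,8,9}; col 6 has {1,2,3,5,6,7,8,9}; box has {1,2,3,5,6,7,8,9} → only 4 remains.
R9C7 = 1: row 9 has {2,3,4,5,6,7,8,9}; col 7 has {2,3,4,5,6,7,8,9}; box has {2,3,4,5,6,7,8,9} → only 1 remains.
R4C3 = 3: row 4 has {1,2,4,5,6,7,8,9}; col 3 has {1,2,4,5,6,7,8,9}; box has {1,2,4,5,6,7,8,9} → only 3 remains.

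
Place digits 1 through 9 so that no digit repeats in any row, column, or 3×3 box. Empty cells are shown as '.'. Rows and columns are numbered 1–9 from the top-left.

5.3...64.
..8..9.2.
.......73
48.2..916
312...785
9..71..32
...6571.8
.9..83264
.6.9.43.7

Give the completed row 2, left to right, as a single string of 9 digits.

678349521

r2c7 = 5: row 2 has {2,8,9}; col 7 has {1,2,3,6,7,9}; box has {2,3,4,6,7} → only 5 remains.
r2c9 = 1: row 2 has {2,5,8,9}; col 9 has {2,3,4,5,6,7,8}; box has {2,3,4,5,6,7} → only 1 remains.
r3c7 = 8: row 3 has {3,7}; col 7 has {1,2,3,5,6,7,9}; box has {1,2,3,4,5,6,7} → only 8 remains.
r4c5 = 3: row 4 has {1,2,4,6,8,9}; col 5 has {1,5,8}; box has {1,2,7} → only 3 remains.
r4c6 = 5: row 4 has {1,2,3,4,6,8,9}; col 6 has {3,4,7,9}; box has {1,2,3,7} → only 5 remains.
r5c4 = 4: row 5 has {1,2,3,5,7,8}; col 4 has {2,6,7,9}; box has {1,2,3,5,7} → only 4 remains.
r5c6 = 6: row 5 has {1,2,3,4,5,7,8}; col 6 has {3,4,5,7,9}; box has {1,2,3,4,5,7} → only 6 remains.
r6c2 = 5: row 6 has {1,2,3,7,9}; col 2 has {1,6,8,9}; box has {1,2,3,4,8,9} → only 5 remains.
r6c3 = 6: row 6 has {1,2,3,5,7,9}; col 3 has {2,3,8}; box has {1,2,3,4,5,8,9} → only 6 remains.
r6c6 = 8: row 6 has {1,2,3,5,6,7,9}; col 6 has {3,4,5,6,7,9}; box has {1,2,3,4,5,6,7} → only 8 remains.
r6c7 = 4: row 6 has {1,2,3,5,6,7,8,9}; col 7 has {1,2,3,5,6,7,8,9}; box has {1,2,3,5,6,7,8,9} → only 4 remains.
r7c1 = 2: row 7 has {1,5,6,7,8}; col 1 has {3,4,5,9}; box has {6,9} → only 2 remains.
r7c3 = 4: row 7 has {1,2,5,6,7,8}; col 3 has {2,3,6,8}; box has {2,6,9} → only 4 remains.
r7c8 = 9: row 7 has {1,2,4,5,6,7,8}; col 8 has {1,2,3,4,6,7,8}; box has {1,2,3,4,6,7,8} → only 9 remains.
r8c4 = 1: row 8 has {2,3,4,6,8,9}; col 4 has {2,4,6,7,9}; box has {3,4,5,6,7,8,9} → only 1 remains.
r9c5 = 2: row 9 has {3,4,6,7,9}; col 5 has {1,3,5,8}; box has {1,3,4,5,6,7,8,9} → only 2 remains.
r9c8 = 5: row 9 has {2,3,4,6,7,9}; col 8 has {1,2,3,4,6,7,8,9}; box has {1,2,3,4,6,7,8,9} → only 5 remains.
r1c4 = 8: row 1 has {3,4,5,6}; col 4 has {1,2,4,6,7,9}; box has {9} → only 8 remains.
r1c5 = 7: row 1 has {3,4,5,6,8}; col 5 has {1,2,3,5,8}; box has {8,9} → only 7 remains.
r1c9 = 9: row 1 has {3,4,5,6,7,8}; col 9 has {1,2,3,4,5,6,7,8}; box has {1,2,3,4,5,6,7,8} → only 9 remains.
r2c4 = 3: row 2 has {1,2,5,8,9}; col 4 has {1,2,4,6,7,8,9}; box has {7,8,9} → only 3 remains.
r3c4 = 5: row 3 has {3,7,8}; col 4 has {1,2,3,4,6,7,8,9}; box has {3,7,8,9} → only 5 remains.
r4c3 = 7: row 4 has {1,2,3,4,5,6,8,9}; col 3 has {2,3,4,6,8}; box has {1,2,3,4,5,6,8,9} → only 7 remains.
r5c5 = 9: row 5 has {1,2,3,4,5,6,7,8}; col 5 has {1,2,3,5,7,8}; box has {1,2,3,4,5,6,7,8} → only 9 remains.
r7c2 = 3: row 7 has {1,2,4,5,6,7,8,9}; col 2 has {1,5,6,8,9}; box has {2,4,6,9} → only 3 remains.
r8c1 = 7: row 8 has {1,2,3,4,6,8,9}; col 1 has {2,3,4,5,9}; box has {2,3,4,6,9} → only 7 remains.
r8c3 = 5: row 8 has {1,2,3,4,6,7,8,9}; col 3 has {2,3,4,6,7,8}; box has {2,3,4,6,7,9} → only 5 remains.
r9c3 = 1: row 9 has {2,3,4,5,6,7,9}; col 3 has {2,3,4,5,6,7,8}; box has {2,3,4,5,6,7,9} → only 1 remains.
r1c2 = 2: row 1 has {3,4,5,6,7,8,9}; col 2 has {1,3,5,6,8,9}; box has {3,5,8} → only 2 remains.
r1c6 = 1: row 1 has {2,3,4,5,6,7,8,9}; col 6 has {3,4,5,6,7,8,9}; box has {3,5,7,8,9} → only 1 remains.
r2c1 = 6: row 2 has {1,2,3,5,8,9}; col 1 has {2,3,4,5,7,9}; box has {2,3,5,8} → only 6 remains.
r2c5 = 4: row 2 has {1,2,3,5,6,8,9}; col 5 has {1,2,3,5,7,8,9}; box has {1,3,5,7,8,9} → only 4 remains.
r3c1 = 1: row 3 has {3,5,7,8}; col 1 has {2,3,4,5,6,7,9}; box has {2,3,5,6,8} → only 1 remains.
r3c2 = 4: row 3 has {1,3,5,7,8}; col 2 has {1,2,3,5,6,8,9}; box has {1,2,3,5,6,8} → only 4 remains.
r3c3 = 9: row 3 has {1,3,4,5,7,8}; col 3 has {1,2,3,4,5,6,7,8}; box has {1,2,3,4,5,6,8} → only 9 remains.
r3c5 = 6: row 3 has {1,3,4,5,7,8,9}; col 5 has {1,2,3,4,5,7,8,9}; box has {1,3,4,5,7,8,9} → only 6 remains.
r3c6 = 2: row 3 has {1,3,4,5,6,7,8,9}; col 6 has {1,3,4,5,6,7,8,9}; box has {1,3,4,5,6,7,8,9} → only 2 remains.
r9c1 = 8: row 9 has {1,2,3,4,5,6,7,9}; col 1 has {1,2,3,4,5,6,7,9}; box has {1,2,3,4,5,6,7,9} → only 8 remains.
r2c2 = 7: row 2 has {1,2,3,4,5,6,8,9}; col 2 has {1,2,3,4,5,6,8,9}; box has {1,2,3,4,5,6,8,9} → only 7 remains.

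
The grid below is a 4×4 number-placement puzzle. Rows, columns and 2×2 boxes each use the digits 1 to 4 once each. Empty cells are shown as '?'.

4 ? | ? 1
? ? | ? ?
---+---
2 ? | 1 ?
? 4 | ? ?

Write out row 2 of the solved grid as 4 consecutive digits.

3142

r3c2 = 3: row 3 has {1,2}; col 2 has {4}; box has {2,4} → only 3 remains.
r3c4 = 4: row 3 has {1,2,3}; col 4 has {1}; box has {1} → only 4 remains.
r4c1 = 1: row 4 has {4}; col 1 has {2,4}; box has {2,3,4} → only 1 remains.
r1c2 = 2: row 1 has {1,4}; col 2 has {3,4}; box has {4} → only 2 remains.
r1c3 = 3: row 1 has {1,2,4}; col 3 has {1}; box has {1} → only 3 remains.
r2c1 = 3: row 2 has {}; col 1 has {1,2,4}; box has {2,4} → only 3 remains.
r2c2 = 1: row 2 has {3}; col 2 has {2,3,4}; box has {2,3,4} → only 1 remains.
r2c4 = 2: row 2 has {1,3}; col 4 has {1,4}; box has {1,3} → only 2 remains.
r4c3 = 2: row 4 has {1,4}; col 3 has {1,3}; box has {1,4} → only 2 remains.
r4c4 = 3: row 4 has {1,2,4}; col 4 has {1,2,4}; box has {1,2,4} → only 3 remains.
r2c3 = 4: row 2 has {1,2,3}; col 3 has {1,2,3}; box has {1,2,3} → only 4 remains.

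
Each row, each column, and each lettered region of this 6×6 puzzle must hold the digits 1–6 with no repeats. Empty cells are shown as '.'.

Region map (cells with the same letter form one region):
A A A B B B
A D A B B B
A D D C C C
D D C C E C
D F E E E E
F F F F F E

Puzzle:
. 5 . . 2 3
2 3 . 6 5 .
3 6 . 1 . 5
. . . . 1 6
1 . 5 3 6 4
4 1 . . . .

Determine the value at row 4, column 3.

row 1, column 1 = 6 (sole candidate).
row 1, column 4 = 4 (sole candidate).
row 2, column 6 = 1 (sole candidate).
row 3, column 5 = 4 (sole candidate).
row 4, column 1 = 5 (sole candidate).
row 4, column 4 = 2 (sole candidate).
row 5, column 2 = 2 (sole candidate).
row 6, column 4 = 5 (sole candidate).
row 6, column 5 = 3 (sole candidate).
row 6, column 6 = 2 (sole candidate).
row 1, column 3 = 1 (sole candidate).
row 2, column 3 = 4 (sole candidate).
row 3, column 3 = 2 (sole candidate).
row 4, column 2 = 4 (sole candidate).
row 4, column 3 = 3: row 4 has {1,2,4,5,6}; col 3 has {1,2,4,5}; region has {1,2,4,5,6} → only 3 remains.

3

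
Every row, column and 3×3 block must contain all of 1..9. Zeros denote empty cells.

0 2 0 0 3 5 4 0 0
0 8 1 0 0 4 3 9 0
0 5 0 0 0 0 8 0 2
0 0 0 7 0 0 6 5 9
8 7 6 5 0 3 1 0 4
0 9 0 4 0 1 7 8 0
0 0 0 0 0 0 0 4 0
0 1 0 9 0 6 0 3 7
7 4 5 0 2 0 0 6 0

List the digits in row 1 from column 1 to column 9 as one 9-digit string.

927835416

r2c1 = 6 (sole candidate).
r2c4 = 2 (sole candidate).
r2c5 = 7 (sole candidate).
r2c9 = 5 (sole candidate).
r3c6 = 9 (sole candidate).
r4c2 = 3 (sole candidate).
r4c5 = 8 (sole candidate).
r4c6 = 2 (sole candidate).
r5c5 = 9 (sole candidate).
r5c8 = 2 (sole candidate).
r6c3 = 2 (sole candidate).
r6c5 = 6 (sole candidate).
r6c9 = 3 (sole candidate).
r7c2 = 6 (sole candidate).
r8c1 = 2 (sole candidate).
r8c3 = 8 (sole candidate).
r8c7 = 5 (sole candidate).
r9c6 = 8 (sole candidate).
r9c7 = 9 (sole candidate).
r9c9 = 1 (sole candidate).
r1c1 = 9: row 1 has {2,3,4,5}; col 1 has {2,6,7,8}; box has {1,2,5,6,8} → only 9 remains.
r1c3 = 7: row 1 has {2,3,4,5,9}; col 3 has {1,2,5,6,8}; box has {1,2,5,6,8,9} → only 7 remains.
r1c8 = 1: row 1 has {2,3,4,5,7,9}; col 8 has {2,3,4,5,6,8,9}; box has {2,3,4,5,8,9} → only 1 remains.
r1c9 = 6: row 1 has {1,2,3,4,5,7,9}; col 9 has {1,2,3,4,5,7,9}; box has {1,2,3,4,5,8,9} → only 6 remains.
r3c5 = 1 (sole candidate).
r3c8 = 7 (sole candidate).
r4c3 = 4 (sole candidate).
r6c1 = 5 (sole candidate).
r7c1 = 3 (sole candidate).
r7c3 = 9 (sole candidate).
r7c4 = 1 (sole candidate).
r7c5 = 5 (sole candidate).
r7c6 = 7 (sole candidate).
r7c7 = 2 (sole candidate).
r7c9 = 8 (sole candidate).
r8c5 = 4 (sole candidate).
r9c4 = 3 (sole candidate).
r1c4 = 8: row 1 has {1,2,3,4,5,6,7,9}; col 4 has {1,2,3,4,5,7,9}; box has {1,2,3,4,5,7,9} → only 8 remains.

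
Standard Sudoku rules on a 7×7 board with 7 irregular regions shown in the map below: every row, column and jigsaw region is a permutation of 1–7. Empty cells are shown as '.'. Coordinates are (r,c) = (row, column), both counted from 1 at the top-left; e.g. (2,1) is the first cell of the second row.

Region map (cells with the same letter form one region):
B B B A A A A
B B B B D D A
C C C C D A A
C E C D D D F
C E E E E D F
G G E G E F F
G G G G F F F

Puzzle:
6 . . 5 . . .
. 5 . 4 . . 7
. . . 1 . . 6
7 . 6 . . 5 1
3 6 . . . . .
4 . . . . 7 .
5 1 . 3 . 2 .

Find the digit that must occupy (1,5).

1

(3,1) = 2 (sole candidate).
(3,2) = 4 (sole candidate).
(3,3) = 5 (sole candidate).
(3,6) = 3 (sole candidate).
(4,4) = 2 (sole candidate).
(5,4) = 7 (sole candidate).
(6,2) = 2 (sole candidate).
(6,4) = 6 (sole candidate).
(7,3) = 7 (sole candidate).
(7,7) = 4 (sole candidate).
(1,7) = 2 (sole candidate).
(2,1) = 1 (sole candidate).
(2,6) = 6 (sole candidate).
(3,5) = 7 (sole candidate).
(4,2) = 3 (sole candidate).
(4,5) = 4 (sole candidate).
(5,6) = 1 (sole candidate).
(5,7) = 5 (sole candidate).
(6,3) = 1 (sole candidate).
(6,5) = 5 (sole candidate).
(6,7) = 3 (sole candidate).
(7,5) = 6 (sole candidate).
(1,2) = 7 (sole candidate).
(1,3) = 3 (sole candidate).
(1,5) = 1: row 1 has {2,3,5,6,7}; col 5 has {4,5,6,7}; region has {2,3,5,6,7} → only 1 remains.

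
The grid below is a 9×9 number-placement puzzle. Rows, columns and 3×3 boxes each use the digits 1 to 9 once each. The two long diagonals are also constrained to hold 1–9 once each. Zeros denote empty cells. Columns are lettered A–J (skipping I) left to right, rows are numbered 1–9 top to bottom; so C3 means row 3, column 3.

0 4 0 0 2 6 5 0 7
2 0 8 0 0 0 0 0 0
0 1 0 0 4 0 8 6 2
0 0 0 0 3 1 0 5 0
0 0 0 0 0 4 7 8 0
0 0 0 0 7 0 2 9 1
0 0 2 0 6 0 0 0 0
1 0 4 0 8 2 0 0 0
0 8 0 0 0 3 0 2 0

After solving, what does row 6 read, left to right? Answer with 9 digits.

D1 = 8 (hidden single in row 1).
H1 = 1 (hidden single in row 1).
B2 = 6 (hidden single in row 2).
A4 = 8 (hidden single in row 4).
C5 = 1 (hidden single in row 5).
A6 = 4: in row 6, 4 can only go here (every other open cell in that row sees a 4).
F6 = 8: in row 6, 8 can only go here (every other open cell in that row sees an 8).
J7 = 8 (hidden single in row 7).
J5 = 3 (hidden single in box 6).
G7 = 1 (hidden single in main diagonal).
D4 = 2 (hidden single in main diagonal).
B5 = 2 (hidden single in row 5).
J9 = 4 (hidden single in main diagonal).
J2 = 9 (sole candidate).
J4 = 6 (sole candidate).
J8 = 5 (sole candidate).
G4 = 4 (sole candidate).
G2 = 3 (sole candidate).
H2 = 4 (sole candidate).
D7 = 4 (hidden single in row 7).
G8 = 6 (hidden single in row 8).
G9 = 9 (sole candidate).
D3 = 3 (hidden single in column 4).
E5 = 9 (hidden single in column 5).
A1 = 3 (sole candidate).
C1 = 9 (sole candidate).
C4 = 7 (sole candidate).
B8 = 3 (sole candidate).
H8 = 7 (sole candidate).
C3 = 5 (sole candidate).
B4 = 9 (sole candidate).
B6 = 5: row 6 has {1,2,4,7,8,9}; col 2 has {1,2,3,4,6,8,9}; box has {1,2,4,7,8,9} → only 5 remains.
D6 = 6: row 6 has {1,2,4,5,7,8,9}; col 4 has {2,3,4,8}; box has {1,2,3,4,7,8,9}; anti-diagonal has {1,2,3,4,7,8,9} → only 6 remains.
B7 = 7 (sole candidate).
H7 = 3 (sole candidate).
D8 = 9 (sole candidate).
A9 = 5 (sole candidate).
C9 = 6 (sole candidate).
E9 = 1 (sole candidate).
E2 = 5 (sole candidate).
F2 = 7 (sole candidate).
A3 = 7 (sole candidate).
F3 = 9 (sole candidate).
A5 = 6 (sole candidate).
D5 = 5 (sole candidate).
C6 = 3: row 6 has {1,2,4,5,6,7,8,9}; col 3 has {1,2,4,5,6,7,8,9}; box has {1,2,4,5,6,7,8,9} → only 3 remains.

453678291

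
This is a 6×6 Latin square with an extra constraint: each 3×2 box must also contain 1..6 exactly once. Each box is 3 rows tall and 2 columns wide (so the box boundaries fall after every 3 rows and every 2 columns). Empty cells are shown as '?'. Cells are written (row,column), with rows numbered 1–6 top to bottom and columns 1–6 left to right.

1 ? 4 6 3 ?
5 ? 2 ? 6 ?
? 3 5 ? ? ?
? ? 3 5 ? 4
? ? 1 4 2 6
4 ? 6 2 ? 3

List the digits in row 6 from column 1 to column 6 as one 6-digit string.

416253

(1,2) = 2: row 1 has {1,3,4,6}; col 2 has {3}; box has {1,3,5} → only 2 remains.
(1,6) = 5: row 1 has {1,2,3,4,6}; col 6 has {3,4,6}; box has {3,6} → only 5 remains.
(2,2) = 4: row 2 has {2,5,6}; col 2 has {2,3}; box has {1,2,3,5} → only 4 remains.
(2,6) = 1: row 2 has {2,4,5,6}; col 6 has {3,4,5,6}; box has {3,5,6} → only 1 remains.
(3,1) = 6: row 3 has {3,5}; col 1 has {1,4,5}; box has {1,2,3,4,5} → only 6 remains.
(3,4) = 1: row 3 has {3,5,6}; col 4 has {2,4,5,6}; box has {2,4,5,6} → only 1 remains.
(3,5) = 4: row 3 has {1,3,5,6}; col 5 has {2,3,6}; box has {1,3,5,6} → only 4 remains.
(3,6) = 2: row 3 has {1,3,4,5,6}; col 6 has {1,3,4,5,6}; box has {1,3,4,5,6} → only 2 remains.
(4,1) = 2: row 4 has {3,4,5}; col 1 has {1,4,5,6}; box has {4} → only 2 remains.
(4,5) = 1: row 4 has {2,3,4,5}; col 5 has {2,3,4,6}; box has {2,3,4,6} → only 1 remains.
(5,1) = 3: row 5 has {1,2,4,6}; col 1 has {1,2,4,5,6}; box has {2,4} → only 3 remains.
(5,2) = 5: row 5 has {1,2,3,4,6}; col 2 has {2,3,4}; box has {2,3,4} → only 5 remains.
(6,2) = 1: row 6 has {2,3,4,6}; col 2 has {2,3,4,5}; box has {2,3,4,5} → only 1 remains.
(6,5) = 5: row 6 has {1,2,3,4,6}; col 5 has {1,2,3,4,6}; box has {1,2,3,4,6} → only 5 remains.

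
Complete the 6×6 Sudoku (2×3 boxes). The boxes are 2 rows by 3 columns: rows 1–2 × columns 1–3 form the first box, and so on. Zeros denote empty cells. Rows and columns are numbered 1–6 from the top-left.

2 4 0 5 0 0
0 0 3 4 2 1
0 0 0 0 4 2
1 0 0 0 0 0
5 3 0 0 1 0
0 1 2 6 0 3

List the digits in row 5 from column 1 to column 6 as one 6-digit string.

536214

R1C6 = 6 (sole candidate).
R2C1 = 6 (sole candidate).
R2C2 = 5 (sole candidate).
R3C1 = 3 (sole candidate).
R3C2 = 6 (sole candidate).
R3C3 = 5 (sole candidate).
R3C4 = 1 (sole candidate).
R4C2 = 2 (sole candidate).
R4C3 = 4 (sole candidate).
R4C4 = 3 (sole candidate).
R4C6 = 5 (sole candidate).
R5C3 = 6: row 5 has {1,3,5}; col 3 has {2,3,4,5}; box has {1,2,3,5} → only 6 remains.
R5C4 = 2: row 5 has {1,3,5,6}; col 4 has {1,3,4,5,6}; box has {1,3,6} → only 2 remains.
R5C6 = 4: row 5 has {1,2,3,5,6}; col 6 has {1,2,3,5,6}; box has {1,2,3,6} → only 4 remains.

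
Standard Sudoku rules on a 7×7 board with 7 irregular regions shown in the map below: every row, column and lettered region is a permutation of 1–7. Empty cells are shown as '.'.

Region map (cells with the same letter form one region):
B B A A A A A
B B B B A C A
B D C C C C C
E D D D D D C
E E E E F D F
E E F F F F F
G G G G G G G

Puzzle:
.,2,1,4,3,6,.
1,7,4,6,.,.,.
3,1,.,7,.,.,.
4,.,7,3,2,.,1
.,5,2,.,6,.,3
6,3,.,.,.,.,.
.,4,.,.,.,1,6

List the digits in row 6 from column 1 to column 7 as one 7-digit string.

6352174

r1c1 = 5: row 1 has {1,2,3,4,6}; col 1 has {1,3,4,6}; region has {1,2,3,4,6,7} → only 5 remains.
r1c7 = 7: row 1 has {1,2,3,4,5,6}; col 7 has {1,3,6}; region has {1,3,4,6} → only 7 remains.
r2c5 = 5: row 2 has {1,4,6,7}; col 5 has {2,3,6}; region has {1,3,4,6,7} → only 5 remains.
r2c7 = 2: row 2 has {1,4,5,6,7}; col 7 has {1,3,6,7}; region has {1,3,4,5,6,7} → only 2 remains.
r3c5 = 4: row 3 has {1,3,7}; col 5 has {2,3,5,6}; region has {1,7} → only 4 remains.
r3c7 = 5: row 3 has {1,3,4,7}; col 7 has {1,2,3,6,7}; region has {1,4,7} → only 5 remains.
r4c2 = 6: row 4 has {1,2,3,4,7}; col 2 has {1,2,3,4,5,7}; region has {1,2,3,7} → only 6 remains.
r4c6 = 5: row 4 has {1,2,3,4,6,7}; col 6 has {1,6}; region has {1,2,3,6,7} → only 5 remains.
r5c1 = 7: row 5 has {2,3,5,6}; col 1 has {1,3,4,5,6}; region has {2,3,4,5,6} → only 7 remains.
r5c4 = 1: row 5 has {2,3,5,6,7}; col 4 has {3,4,6,7}; region has {2,3,4,5,6,7} → only 1 remains.
r5c6 = 4: row 5 has {1,2,3,5,6,7}; col 6 has {1,5,6}; region has {1,2,3,5,6,7} → only 4 remains.
r6c3 = 5: row 6 has {3,6}; col 3 has {1,2,4,7}; region has {3,6} → only 5 remains.
r6c4 = 2: row 6 has {3,5,6}; col 4 has {1,3,4,6,7}; region has {3,5,6} → only 2 remains.
r6c6 = 7: row 6 has {2,3,5,6}; col 6 has {1,4,5,6}; region has {2,3,5,6} → only 7 remains.
r6c7 = 4: row 6 has {2,3,5,6,7}; col 7 has {1,2,3,5,6,7}; region has {2,3,5,6,7} → only 4 remains.
r7c1 = 2: row 7 has {1,4,6}; col 1 has {1,3,4,5,6,7}; region has {1,4,6} → only 2 remains.
r7c3 = 3: row 7 has {1,2,4,6}; col 3 has {1,2,4,5,7}; region has {1,2,4,6} → only 3 remains.
r7c4 = 5: row 7 has {1,2,3,4,6}; col 4 has {1,2,3,4,6,7}; region has {1,2,3,4,6} → only 5 remains.
r7c5 = 7: row 7 has {1,2,3,4,5,6}; col 5 has {2,3,4,5,6}; region has {1,2,3,4,5,6} → only 7 remains.
r2c6 = 3: row 2 has {1,2,4,5,6,7}; col 6 has {1,4,5,6,7}; region has {1,4,5,7} → only 3 remains.
r3c3 = 6: row 3 has {1,3,4,5,7}; col 3 has {1,2,3,4,5,7}; region has {1,3,4,5,7} → only 6 remains.
r3c6 = 2: row 3 has {1,3,4,5,6,7}; col 6 has {1,3,4,5,6,7}; region has {1,3,4,5,6,7} → only 2 remains.
r6c5 = 1: row 6 has {2,3,4,5,6,7}; col 5 has {2,3,4,5,6,7}; region has {2,3,4,5,6,7} → only 1 remains.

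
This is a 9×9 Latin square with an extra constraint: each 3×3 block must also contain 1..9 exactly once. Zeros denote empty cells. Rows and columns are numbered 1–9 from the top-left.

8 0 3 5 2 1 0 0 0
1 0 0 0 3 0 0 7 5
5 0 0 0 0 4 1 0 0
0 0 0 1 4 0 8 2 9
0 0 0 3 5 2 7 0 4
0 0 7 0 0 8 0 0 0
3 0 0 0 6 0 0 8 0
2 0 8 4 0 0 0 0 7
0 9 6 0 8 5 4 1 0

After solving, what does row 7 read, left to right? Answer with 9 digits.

314769582

R1C9 = 6 (sole candidate).
R4C1 = 6 (sole candidate).
R4C3 = 5 (sole candidate).
R4C6 = 7 (sole candidate).
R5C1 = 9 (sole candidate).
R5C3 = 1 (sole candidate).
R5C8 = 6 (sole candidate).
R6C1 = 4 (sole candidate).
R6C5 = 9 (sole candidate).
R7C3 = 4: row 7 has {3,6,8}; col 3 has {1,3,5,6,7,8}; box has {2,3,6,8,9} → only 4 remains.
R7C6 = 9: row 7 has {3,4,6,8}; col 6 has {1,2,4,5,7,8}; box has {4,5,6,8} → only 9 remains.
R7C9 = 2: row 7 has {3,4,6,8,9}; col 9 has {4,5,6,7,9}; box has {1,4,7,8} → only 2 remains.
R8C5 = 1 (sole candidate).
R8C6 = 3 (sole candidate).
R9C1 = 7 (sole candidate).
R9C4 = 2 (sole candidate).
R9C9 = 3 (sole candidate).
R1C7 = 9 (sole candidate).
R1C8 = 4 (sole candidate).
R2C6 = 6 (sole candidate).
R2C7 = 2 (sole candidate).
R3C5 = 7 (sole candidate).
R3C8 = 3 (sole candidate).
R3C9 = 8 (sole candidate).
R4C2 = 3 (sole candidate).
R5C2 = 8 (sole candidate).
R6C2 = 2 (sole candidate).
R6C4 = 6 (sole candidate).
R6C8 = 5 (sole candidate).
R6C9 = 1 (sole candidate).
R7C4 = 7: row 7 has {2,3,4,6,8,9}; col 4 has {1,2,3,4,5,6}; box has {1,2,3,4,5,6,8,9} → only 7 remains.
R7C7 = 5: row 7 has {2,3,4,6,7,8,9}; col 7 has {1,2,4,7,8,9}; box has {1,2,3,4,7,8} → only 5 remains.
R8C2 = 5 (sole candidate).
R8C7 = 6 (sole candidate).
R8C8 = 9 (sole candidate).
R1C2 = 7 (sole candidate).
R2C2 = 4 (sole candidate).
R2C3 = 9 (sole candidate).
R2C4 = 8 (sole candidate).
R3C2 = 6 (sole candidate).
R3C3 = 2 (sole candidate).
R3C4 = 9 (sole candidate).
R6C7 = 3 (sole candidate).
R7C2 = 1: row 7 has {2,3,4,5,6,7,8,9}; col 2 has {2,3,4,5,6,7,8,9}; box has {2,3,4,5,6,7,8,9} → only 1 remains.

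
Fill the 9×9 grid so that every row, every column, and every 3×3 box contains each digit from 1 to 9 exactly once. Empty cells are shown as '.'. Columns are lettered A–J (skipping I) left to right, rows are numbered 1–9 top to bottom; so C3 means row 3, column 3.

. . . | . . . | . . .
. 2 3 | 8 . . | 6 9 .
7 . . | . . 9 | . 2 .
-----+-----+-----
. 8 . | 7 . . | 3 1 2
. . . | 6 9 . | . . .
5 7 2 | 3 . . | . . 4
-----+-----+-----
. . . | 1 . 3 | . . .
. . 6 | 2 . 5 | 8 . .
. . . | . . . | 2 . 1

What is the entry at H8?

7

F4 = 4: row 4 has {1,2,3,7,8}; col 6 has {3,5,9}; box has {3,6,7,9} → only 4 remains.
G6 = 9: row 6 has {2,3,4,5,7}; col 7 has {2,3,6,8}; box has {1,2,3,4} → only 9 remains.
C4 = 9: row 4 has {1,2,3,4,7,8}; col 3 has {2,3,6}; box has {2,5,7,8} → only 9 remains.
E4 = 5: row 4 has {1,2,3,4,7,8,9}; col 5 has {9}; box has {3,4,6,7,9} → only 5 remains.
A4 = 6: row 4 has {1,2,3,4,5,7,8,9}; col 1 has {5,7}; box has {2,5,7,8,9} → only 6 remains.
J2 = 5: in row 2, 5 can only go here (every other open cell in that row sees a 5).
F5 = 2: in row 5, 2 can only go here (every other open cell in that row sees a 2).
E1 = 2: in row 1, 2 can only go here (every other open cell in that row sees a 2).
H6 = 6: in row 6, 6 can only go here (every other open cell in that row sees a 6).
A7 = 2: in row 7, 2 can only go here (every other open cell in that row sees a 2).
D9 = 9: in column 4, 9 can only go here (every other open cell in that column sees a 9).
E3 = 3: in column 5, 3 can only go here (every other open cell in that column sees a 3).
J3 = 8: row 3 has {2,3,7,9}; col 9 has {1,2,4,5}; box has {2,5,6,9} → only 8 remains.
J5 = 7: row 5 has {2,6,9}; col 9 has {1,2,4,5,8}; box has {1,2,3,4,6,9} → only 7 remains.
J1 = 3: row 1 has {2}; col 9 has {1,2,4,5,7,8}; box has {2,5,6,8,9} → only 3 remains.
G5 = 5: row 5 has {2,6,7,9}; col 7 has {2,3,6,8,9}; box has {1,2,3,4,6,7,9} → only 5 remains.
H5 = 8: row 5 has {2,5,6,7,9}; col 8 has {1,2,6,9}; box has {1,2,3,4,5,6,7,9} → only 8 remains.
J8 = 9: row 8 has {2,5,6,8}; col 9 has {1,2,3,4,5,7,8}; box has {1,2,8} → only 9 remains.
J7 = 6: row 7 has {1,2,3}; col 9 has {1,2,3,4,5,7,8,9}; box has {1,2,8,9} → only 6 remains.
B3 = 6: in row 3, 6 can only go here (every other open cell in that row sees a 6).
F1 = 6: in row 1, 6 can only go here (every other open cell in that row sees a 6).
B7 = 9: in row 7, 9 can only go here (every other open cell in that row sees a 9).
A1 = 9: in row 1, 9 can only go here (every other open cell in that row sees a 9).
C1 = 8: in row 1, 8 can only go here (every other open cell in that row sees an 8).
E7 = 8: in row 7, 8 can only go here (every other open cell in that row sees an 8).
E6 = 1: row 6 has {2,3,4,5,6,7,9}; col 5 has {2,3,5,8,9}; box has {2,3,4,5,6,7,9} → only 1 remains.
F6 = 8: row 6 has {1,2,3,4,5,6,7,9}; col 6 has {2,3,4,5,6,9}; box has {1,2,3,4,5,6,7,9} → only 8 remains.
F9 = 7: row 9 has {1,2,9}; col 6 has {2,3,4,5,6,8,9}; box has {1,2,3,5,8,9} → only 7 remains.
F2 = 1: row 2 has {2,3,5,6,8,9}; col 6 has {2,3,4,5,6,7,8,9}; box has {2,3,6,8,9} → only 1 remains.
E8 = 4: row 8 has {2,5,6,8,9}; col 5 has {1,2,3,5,8,9}; box has {1,2,3,5,7,8,9} → only 4 remains.
E9 = 6: row 9 has {1,2,7,9}; col 5 has {1,2,3,4,5,8,9}; box has {1,2,3,4,5,7,8,9} → only 6 remains.
A2 = 4: row 2 has {1,2,3,5,6,8,9}; col 1 has {2,5,6,7,9}; box has {2,3,6,7,8,9} → only 4 remains.
E2 = 7: row 2 has {1,2,3,4,5,6,8,9}; col 5 has {1,2,3,4,5,6,8,9}; box has {1,2,3,6,8,9} → only 7 remains.
H8 = 7: in row 8, 7 can only go here (every other open cell in that row sees a 7).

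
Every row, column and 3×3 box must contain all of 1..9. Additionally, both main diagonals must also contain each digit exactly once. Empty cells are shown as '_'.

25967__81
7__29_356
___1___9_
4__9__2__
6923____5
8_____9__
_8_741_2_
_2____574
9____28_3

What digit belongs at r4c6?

6

r1c7 = 4: row 1 has {1,2,5,6,7,8,9}; col 7 has {2,3,5,8,9}; box has {1,3,5,6,8,9} → only 4 remains.
r3c1 = 3: row 3 has {1,9}; col 1 has {2,4,6,7,8,9}; box has {2,5,7,9} → only 3 remains.
r3c7 = 7: row 3 has {1,3,9}; col 7 has {2,3,4,5,8,9}; box has {1,3,4,5,6,8,9}; anti-diagonal has {1,2,5,9} → only 7 remains.
r3c9 = 2: row 3 has {1,3,7,9}; col 9 has {1,3,4,5,6}; box has {1,3,4,5,6,7,8,9} → only 2 remains.
r5c5 = 8: row 5 has {2,3,5,6,9}; col 5 has {4,7,9}; box has {3,9}; main diagonal has {2,3,7,9}; anti-diagonal has {1,2,5,7,9} → only 8 remains.
r5c7 = 1: row 5 has {2,3,5,6,8,9}; col 7 has {2,3,4,5,7,8,9}; box has {2,5,9} → only 1 remains.
r5c8 = 4: row 5 has {1,2,3,5,6,8,9}; col 8 has {2,5,7,8,9}; box has {1,2,5,9} → only 4 remains.
r6c4 = 4: row 6 has {8,9}; col 4 has {1,2,3,6,7,9}; box has {3,8,9}; anti-diagonal has {1,2,5,7,8,9} → only 4 remains.
r6c9 = 7: row 6 has {4,8,9}; col 9 has {1,2,3,4,5,6}; box has {1,2,4,5,9} → only 7 remains.
r7c1 = 5: row 7 has {1,2,4,7,8}; col 1 has {2,3,4,6,7,8,9}; box has {2,8,9} → only 5 remains.
r7c7 = 6: row 7 has {1,2,4,5,7,8}; col 7 has {1,2,3,4,5,7,8,9}; box has {2,3,4,5,7,8}; main diagonal has {2,3,7,8,9} → only 6 remains.
r7c9 = 9: row 7 has {1,2,4,5,6,7,8}; col 9 has {1,2,3,4,5,6,7}; box has {2,3,4,5,6,7,8} → only 9 remains.
r8c1 = 1: row 8 has {2,4,5,7}; col 1 has {2,3,4,5,6,7,8,9}; box has {2,5,8,9} → only 1 remains.
r8c4 = 8: row 8 has {1,2,4,5,7}; col 4 has {1,2,3,4,6,7,9}; box has {1,2,4,7} → only 8 remains.
r9c4 = 5: row 9 has {2,3,8,9}; col 4 has {1,2,3,4,6,7,8,9}; box has {1,2,4,7,8} → only 5 remains.
r9c5 = 6: row 9 has {2,3,5,8,9}; col 5 has {4,7,8,9}; box has {1,2,4,5,7,8} → only 6 remains.
r9c8 = 1: row 9 has {2,3,5,6,8,9}; col 8 has {2,4,5,7,8,9}; box has {2,3,4,5,6,7,8,9} → only 1 remains.
r1c6 = 3: row 1 has {1,2,4,5,6,7,8,9}; col 6 has {1,2}; box has {1,2,6,7,9} → only 3 remains.
r3c3 = 4: row 3 has {1,2,3,7,9}; col 3 has {2,9}; box has {2,3,5,7,9}; main diagonal has {2,3,6,7,8,9} → only 4 remains.
r3c5 = 5: row 3 has {1,2,3,4,7,9}; col 5 has {4,6,7,8,9}; box has {1,2,3,6,7,9} → only 5 remains.
r3c6 = 8: row 3 has {1,2,3,4,5,7,9}; col 6 has {1,2,3}; box has {1,2,3,5,6,7,9} → only 8 remains.
r4c5 = 1: row 4 has {2,4,9}; col 5 has {4,5,6,7,8,9}; box has {3,4,8,9} → only 1 remains.
r4c6 = 6: row 4 has {1,2,4,9}; col 6 has {1,2,3,8}; box has {1,3,4,8,9}; anti-diagonal has {1,2,4,5,7,8,9} → only 6 remains.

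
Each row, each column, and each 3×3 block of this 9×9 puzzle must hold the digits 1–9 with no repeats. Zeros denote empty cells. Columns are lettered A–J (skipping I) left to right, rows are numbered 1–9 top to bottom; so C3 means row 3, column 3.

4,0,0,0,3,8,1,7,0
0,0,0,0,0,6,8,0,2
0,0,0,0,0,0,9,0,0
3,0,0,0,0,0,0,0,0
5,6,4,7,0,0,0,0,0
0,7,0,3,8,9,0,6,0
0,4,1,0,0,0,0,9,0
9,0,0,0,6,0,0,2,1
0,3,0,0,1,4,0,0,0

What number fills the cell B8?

5

E5 = 2: row 5 has {4,5,6,7}; col 5 has {1,3,6,8}; box has {3,7,8,9} → only 2 remains.
F5 = 1: row 5 has {2,4,5,6,7}; col 6 has {4,6,8,9}; box has {2,3,7,8,9} → only 1 remains.
G5 = 3: row 5 has {1,2,4,5,6,7}; col 7 has {1,8,9}; box has {6} → only 3 remains.
H5 = 8: row 5 has {1,2,3,4,5,6,7}; col 8 has {2,6,7,9}; box has {3,6} → only 8 remains.
J5 = 9: row 5 has {1,2,3,4,5,6,7,8}; col 9 has {1,2}; box has {3,6,8} → only 9 remains.
C6 = 2: row 6 has {3,6,7,8,9}; col 3 has {1,4}; box has {3,4,5,6,7} → only 2 remains.
H9 = 5: row 9 has {1,3,4}; col 8 has {2,6,7,8,9}; box has {1,2,9} → only 5 remains.
F4 = 5: row 4 has {3}; col 6 has {1,4,6,8,9}; box has {1,2,3,7,8,9} → only 5 remains.
A6 = 1: row 6 has {2,3,6,7,8,9}; col 1 has {3,4,5,9}; box has {2,3,4,5,6,7} → only 1 remains.
A2 = 7: row 2 has {2,6,8}; col 1 has {1,3,4,5,9}; box has {4} → only 7 remains.
E4 = 4: row 4 has {3,5}; col 5 has {1,2,3,6,8}; box has {1,2,3,5,7,8,9} → only 4 remains.
H4 = 1: row 4 has {3,4,5}; col 8 has {2,5,6,7,8,9}; box has {3,6,8,9} → only 1 remains.
J4 = 7: row 4 has {1,3,4,5}; col 9 has {1,2,9}; box has {1,3,6,8,9} → only 7 remains.
D4 = 6: row 4 has {1,3,4,5,7}; col 4 has {3,7}; box has {1,2,3,4,5,7,8,9} → only 6 remains.
G4 = 2: row 4 has {1,3,4,5,6,7}; col 7 has {1,3,8,9}; box has {1,3,6,7,8,9} → only 2 remains.
F8 = 3: in row 8, 3 can only go here (every other open cell in that row sees a 3).
G8 = 4: in row 8, 4 can only go here (every other open cell in that row sees a 4).
G6 = 5: row 6 has {1,2,3,6,7,8,9}; col 7 has {1,2,3,4,8,9}; box has {1,2,3,6,7,8,9} → only 5 remains.
J6 = 4: row 6 has {1,2,3,5,6,7,8,9}; col 9 has {1,2,7,9}; box has {1,2,3,5,6,7,8,9} → only 4 remains.
J7 = 3: in row 7, 3 can only go here (every other open cell in that row sees a 3).
C8 = 7: in row 8, 7 can only go here (every other open cell in that row sees a 7).
G9 = 7: in row 9, 7 can only go here (every other open cell in that row sees a 7).
D9 = 9: in row 9, 9 can only go here (every other open cell in that row sees a 9).
G7 = 6: row 7 has {1,3,4,9}; col 7 has {1,2,3,4,5,7,8,9}; box has {1,2,3,4,5,7,9} → only 6 remains.
J9 = 8: row 9 has {1,3,4,5,7,9}; col 9 has {1,2,3,4,7,9}; box has {1,2,3,4,5,6,7,9} → only 8 remains.
C9 = 6: row 9 has {1,3,4,5,7,8,9}; col 3 has {1,2,4,7}; box has {1,3,4,7,9} → only 6 remains.
A9 = 2: row 9 has {1,3,4,5,6,7,8,9}; col 1 has {1,3,4,5,7,9}; box has {1,3,4,6,7,9} → only 2 remains.
A7 = 8: row 7 has {1,3,4,6,9}; col 1 has {1,2,3,4,5,7,9}; box has {1,2,3,4,6,7,9} → only 8 remains.
B8 = 5: row 8 has {1,2,3,4,6,7,9}; col 2 has {3,4,6,7}; box has {1,2,3,4,6,7,8,9} → only 5 remains.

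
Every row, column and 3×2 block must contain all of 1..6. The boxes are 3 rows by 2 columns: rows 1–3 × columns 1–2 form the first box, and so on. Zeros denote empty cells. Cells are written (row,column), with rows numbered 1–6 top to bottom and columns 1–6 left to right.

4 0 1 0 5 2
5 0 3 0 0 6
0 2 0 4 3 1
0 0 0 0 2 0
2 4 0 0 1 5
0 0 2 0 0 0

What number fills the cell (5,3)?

(1,4) = 6: row 1 has {1,2,4,5}; col 4 has {4}; box has {1,3,4} → only 6 remains.
(2,2) = 1: row 2 has {3,5,6}; col 2 has {2,4}; box has {2,4,5} → only 1 remains.
(2,4) = 2: row 2 has {1,3,5,6}; col 4 has {4,6}; box has {1,3,4,6} → only 2 remains.
(2,5) = 4: row 2 has {1,2,3,5,6}; col 5 has {1,2,3,5}; box has {1,2,3,5,6} → only 4 remains.
(3,1) = 6: row 3 has {1,2,3,4}; col 1 has {2,4,5}; box has {1,2,4,5} → only 6 remains.
(3,3) = 5: row 3 has {1,2,3,4,6}; col 3 has {1,2,3}; box has {1,2,3,4,6} → only 5 remains.
(5,3) = 6: row 5 has {1,2,4,5}; col 3 has {1,2,3,5}; box has {2} → only 6 remains.

6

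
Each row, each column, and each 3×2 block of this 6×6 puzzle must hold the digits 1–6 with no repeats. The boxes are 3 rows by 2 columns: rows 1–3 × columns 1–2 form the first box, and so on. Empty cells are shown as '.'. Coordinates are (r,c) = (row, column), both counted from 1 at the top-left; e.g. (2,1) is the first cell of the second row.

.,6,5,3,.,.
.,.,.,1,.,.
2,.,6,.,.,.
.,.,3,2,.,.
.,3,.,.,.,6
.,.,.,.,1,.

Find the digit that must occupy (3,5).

(3,4) = 4: row 3 has {2,6}; col 4 has {1,2,3}; box has {1,3,5,6} → only 4 remains.
(5,4) = 5: row 5 has {3,6}; col 4 has {1,2,3,4}; box has {2,3} → only 5 remains.
(6,3) = 4: row 6 has {1}; col 3 has {3,5,6}; box has {2,3,5} → only 4 remains.
(6,4) = 6: row 6 has {1,4}; col 4 has {1,2,3,4,5}; box has {2,3,4,5} → only 6 remains.
(2,3) = 2: row 2 has {1}; col 3 has {3,4,5,6}; box has {1,3,4,5,6} → only 2 remains.
(5,3) = 1: row 5 has {3,5,6}; col 3 has {2,3,4,5,6}; box has {2,3,4,5,6} → only 1 remains.
(6,1) = 5: row 6 has {1,4,6}; col 1 has {2}; box has {3} → only 5 remains.
(6,2) = 2: row 6 has {1,4,5,6}; col 2 has {3,6}; box has {3,5} → only 2 remains.
(6,6) = 3: row 6 has {1,2,4,5,6}; col 6 has {6}; box has {1,6} → only 3 remains.
(5,1) = 4: row 5 has {1,3,5,6}; col 1 has {2,5}; box has {2,3,5} → only 4 remains.
(5,5) = 2: row 5 has {1,3,4,5,6}; col 5 has {1}; box has {1,3,6} → only 2 remains.
(1,1) = 1: row 1 has {3,5,6}; col 1 has {2,4,5}; box has {2,6} → only 1 remains.
(1,5) = 4: row 1 has {1,3,5,6}; col 5 has {1,2}; box has {} → only 4 remains.
(1,6) = 2: row 1 has {1,3,4,5,6}; col 6 has {3,6}; box has {4} → only 2 remains.
(2,1) = 3: row 2 has {1,2}; col 1 has {1,2,4,5}; box has {1,2,6} → only 3 remains.
(2,6) = 5: row 2 has {1,2,3}; col 6 has {2,3,6}; box has {2,4} → only 5 remains.
(3,2) = 5: row 3 has {2,4,6}; col 2 has {2,3,6}; box has {1,2,3,6} → only 5 remains.
(3,5) = 3: row 3 has {2,4,5,6}; col 5 has {1,2,4}; box has {2,4,5} → only 3 remains.

3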